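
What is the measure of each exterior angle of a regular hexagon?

Each exterior angle of a regular n-gon is 360 / n.
For n = 6: 360 / 6 = 60 degrees.

60 degrees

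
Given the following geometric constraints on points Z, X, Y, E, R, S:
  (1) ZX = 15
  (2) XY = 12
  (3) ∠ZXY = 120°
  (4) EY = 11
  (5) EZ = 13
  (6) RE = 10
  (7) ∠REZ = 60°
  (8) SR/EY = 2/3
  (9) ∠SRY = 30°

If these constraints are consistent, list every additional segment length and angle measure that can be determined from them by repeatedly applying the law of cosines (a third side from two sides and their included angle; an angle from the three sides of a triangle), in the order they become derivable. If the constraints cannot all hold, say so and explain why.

The constraints are consistent. Derivable facts, in order:
After 1 step:
- ZR = √139
- ZY = 3·√61
After 2 steps:
- ∠ERZ = 72.73°
- ∠EYZ = 13.61°
- ∠EZR = 47.27°
- ∠EZY = 11.49°
- ∠XYZ = 33.67°
- ∠XZY = 26.33°
- ∠YEZ = 154.9°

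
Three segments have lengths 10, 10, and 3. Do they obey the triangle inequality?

Sort the sides: 3, 10, 10.
It suffices to check that the sum of the two smallest exceeds the largest:
3 + 10 = 13 > 10. ✓
Yes, a valid triangle can be formed.

Yes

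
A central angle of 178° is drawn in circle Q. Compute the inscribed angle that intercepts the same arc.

Inscribed angle = 178° / 2 = 89° (inscribed angle theorem).

89°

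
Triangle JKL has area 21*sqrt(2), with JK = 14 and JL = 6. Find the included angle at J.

From the SAS area formula Area = (1/2)ab sin(C), rearranging gives sin(C) = 2*Area/(ab).
sin(C) = 2 * 21*sqrt(2) / (84) = sqrt(2)/2.
Therefore C = arcsin(sqrt(2)/2) = 45°.
Since sin(180° - C) = sin(C), the obtuse angle 135° gives the same area, so C = 45° or C = 135°.

45° or 135°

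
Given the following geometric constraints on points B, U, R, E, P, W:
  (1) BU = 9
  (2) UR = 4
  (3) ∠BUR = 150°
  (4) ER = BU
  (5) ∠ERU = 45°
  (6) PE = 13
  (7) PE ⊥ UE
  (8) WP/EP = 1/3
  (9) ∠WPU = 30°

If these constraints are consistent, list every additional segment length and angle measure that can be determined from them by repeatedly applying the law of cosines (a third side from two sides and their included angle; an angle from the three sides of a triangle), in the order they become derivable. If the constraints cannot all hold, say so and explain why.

The constraints are consistent. Derivable facts, in order:
After 1 step:
- BR ≈ 12.62
- UE ≈ 6.79
After 2 steps:
- UP ≈ 14.67
- ∠BRU = 20.88°
- ∠EUR = 110.38°
- ∠RBU = 9.12°
- ∠REU = 24.62°
After 3 steps:
- UW ≈ 11.13
- ∠EPU = 27.57°
- ∠EUP = 62.43°
After 4 steps:
- ∠PUW = 11.23°
- ∠PWU = 138.77°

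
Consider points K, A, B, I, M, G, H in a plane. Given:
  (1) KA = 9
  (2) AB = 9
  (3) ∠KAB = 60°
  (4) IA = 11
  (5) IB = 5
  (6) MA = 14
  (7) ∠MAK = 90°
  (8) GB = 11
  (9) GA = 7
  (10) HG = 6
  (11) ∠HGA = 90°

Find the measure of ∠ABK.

Step 1: By the law of cosines on triangle BAK: BK² = 9² + 9² − 2·9·9·cos(60°) = 81, so BK = 9.
Step 2: By the inverse law of cosines on triangle ABK: cos(∠ABK) = (9² + 9² − 9²) / (2·9·9) = 81/162 = 0.5, so ∠ABK = 60°.

Therefore, the measure of angle ∠ABK = 60°.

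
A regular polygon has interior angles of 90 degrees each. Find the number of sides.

Exterior angle = 180 - 90 = 90. n = 360 / 90 = 4.

4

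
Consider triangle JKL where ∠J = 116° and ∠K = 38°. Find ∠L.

angle L = 180 - 116 - 38 = 26 degrees.

26 degrees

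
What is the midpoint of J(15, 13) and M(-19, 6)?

M = ((x₁ + x₂)/2, (y₁ + y₂)/2)
= ((15 + -19)/2, (13 + 6)/2)
= (-4/2, 19/2) = (-2, 19/2)

(-2, 19/2)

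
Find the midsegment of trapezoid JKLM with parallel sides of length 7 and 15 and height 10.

The midsegment (median) of a trapezoid connects the midpoints of the non-parallel sides.
Its length is the average of the two bases: (7 + 15) / 2 = 11.

11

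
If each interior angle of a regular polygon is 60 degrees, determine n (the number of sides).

Exterior angle = 180 - 60 = 120. n = 360 / 120 = 3.

3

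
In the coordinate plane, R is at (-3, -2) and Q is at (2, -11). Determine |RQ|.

d = sqrt((5)^2 + (-9)^2) = sqrt(106)

sqrt(106)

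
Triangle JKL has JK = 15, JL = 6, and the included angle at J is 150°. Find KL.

By the law of cosines: KL^2 = JK^2 + JL^2 - 2*JK*JL*cos(J)
KL^2 = 15^2 + 6^2 - 2*15*6*cos(150°)
KL^2 = 225 + 36 - 180*(-sqrt(3)/2)
KL^2 = 90*sqrt(3) + 261
KL = 3*sqrt(10*sqrt(3) + 29)

3*sqrt(10*sqrt(3) + 29)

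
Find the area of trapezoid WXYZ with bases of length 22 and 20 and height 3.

A trapezoid's area equals the midsegment times the height.
The midsegment is (22 + 20) / 2 = 21.
Area = 21 * 3 = 63.

63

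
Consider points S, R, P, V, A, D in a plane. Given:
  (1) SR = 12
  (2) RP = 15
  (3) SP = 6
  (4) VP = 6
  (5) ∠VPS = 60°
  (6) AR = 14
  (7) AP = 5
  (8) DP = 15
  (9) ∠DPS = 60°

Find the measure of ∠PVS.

Step 1: By the law of cosines on triangle VPS: VS² = 6² + 6² − 2·6·6·cos(60°) = 36, so VS = 6.
Step 2: By the inverse law of cosines on triangle PVS: cos(∠PVS) = (6² + 6² − 6²) / (2·6·6) = 36/72 = 0.5, so ∠PVS = 60°.

Therefore, the measure of angle ∠PVS = 60°.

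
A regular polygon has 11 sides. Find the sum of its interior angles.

The sum of interior angles of an n-sided polygon is (n - 2) * 180.
For n = 11: (11 - 2) * 180 = 9 * 180 = 1620 degrees.

1620 degrees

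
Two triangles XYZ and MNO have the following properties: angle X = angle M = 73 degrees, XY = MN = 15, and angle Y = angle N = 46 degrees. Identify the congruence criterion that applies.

The given information matches ASA: Two pairs of corresponding angles and the included side are equal (Angle-Side-Angle).

ASA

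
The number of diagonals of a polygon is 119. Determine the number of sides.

Using d = n(n - 3)/2, we solve 119 = n(n - 3)/2.
So n(n - 3) = 238.
Testing n = 17: 17 * 14 = 238 = 238. Correct.
The polygon has 17 sides.

17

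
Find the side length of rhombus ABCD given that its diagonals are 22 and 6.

Half-diagonals are 11 and 3. side = sqrt(11^2 + 3^2) = sqrt(130)

sqrt(130)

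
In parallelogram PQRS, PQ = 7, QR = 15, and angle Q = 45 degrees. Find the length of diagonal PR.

Using the law of cosines:
d^2 = 7^2 + 15^2 - 2(7)(15)cos(45 degrees)
d^2 = 49 + 225 - 210*sqrt(2)/2
d^2 = 274 - 105*sqrt(2)
d = sqrt(274 - 105*sqrt(2))

sqrt(274 - 105*sqrt(2))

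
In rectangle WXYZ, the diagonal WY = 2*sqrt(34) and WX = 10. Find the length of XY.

The diagonal of a rectangle forms a right triangle with the two sides.
Rearranging the Pythagorean theorem: missing side = sqrt(d^2 - known^2).
= sqrt(136 - 100) = sqrt(36) = 6.

6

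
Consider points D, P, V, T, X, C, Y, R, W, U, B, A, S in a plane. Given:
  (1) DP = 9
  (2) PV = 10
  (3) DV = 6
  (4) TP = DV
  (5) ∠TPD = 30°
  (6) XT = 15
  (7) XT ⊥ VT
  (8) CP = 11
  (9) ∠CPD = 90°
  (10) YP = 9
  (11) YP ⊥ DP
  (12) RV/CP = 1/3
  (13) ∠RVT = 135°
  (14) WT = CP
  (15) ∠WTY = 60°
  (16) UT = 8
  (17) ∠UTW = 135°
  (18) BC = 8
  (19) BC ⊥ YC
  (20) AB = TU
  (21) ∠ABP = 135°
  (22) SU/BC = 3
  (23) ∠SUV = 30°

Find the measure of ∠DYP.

Step 1: By the law of cosines on triangle YPD: YD² = 9² + 9² − 2·9·9·cos(90°) = 162, so YD = 9·√2.
Step 2: By the inverse law of cosines on triangle DYP: cos(∠DYP) = ((9·√2)² + 9² − 9²) / (2·9·√2·9) = 162/229.1 = 0.7071, so ∠DYP = 45°.

Therefore, the measure of angle ∠DYP = 45°.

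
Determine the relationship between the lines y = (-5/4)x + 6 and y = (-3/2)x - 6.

Slope of line 1: m1 = -5/4
Slope of line 2: m2 = -3/2
For parallel lines we need equal slopes: -5/4 != -3/2.
For perpendicular lines we need m1*m2 = -1: (-5/4)(-3/2) = 15/8 != -1.
Since neither condition holds, the lines are neither parallel nor perpendicular.

Neither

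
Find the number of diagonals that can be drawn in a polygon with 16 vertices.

The number of diagonals in an n-gon is n(n - 3)/2.
For n = 16: 16(16 - 3)/2 = 16 × 13 / 2 = 104.

104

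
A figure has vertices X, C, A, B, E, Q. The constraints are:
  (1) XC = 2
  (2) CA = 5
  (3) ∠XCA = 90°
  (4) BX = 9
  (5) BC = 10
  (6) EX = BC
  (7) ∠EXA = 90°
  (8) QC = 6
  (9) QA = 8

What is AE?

From the given relations: EX = BC = 10.
Step 1: By the law of cosines on triangle XCA: XA² = 2² + 5² − 2·2·5·cos(90°) = 29, so XA = √29.
Step 2: By the law of cosines on triangle AXE: AE² = √29² + 10² − 2·√29·10·cos(90°) = 129, so AE = √129.

Therefore, the length of AE = √129.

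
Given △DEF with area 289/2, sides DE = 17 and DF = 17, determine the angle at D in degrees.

Area = (1/2) * a * b * sin(C)
sin(C) = 2 * Area / (a * b)
sin(C) = 2 * 289/2 / (17 * 17)
sin(C) = 1
C = arcsin(1) = 90°

90°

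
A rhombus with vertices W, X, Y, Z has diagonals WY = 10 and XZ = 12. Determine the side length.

Half-diagonals are 5 and 6. side = sqrt(5^2 + 6^2) = sqrt(61)

sqrt(61)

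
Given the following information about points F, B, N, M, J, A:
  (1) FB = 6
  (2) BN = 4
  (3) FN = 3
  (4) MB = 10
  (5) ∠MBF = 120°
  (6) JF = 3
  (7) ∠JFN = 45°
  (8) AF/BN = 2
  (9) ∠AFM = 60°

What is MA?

From the given relations: AF = 2·BN = 2·4 = 8.
Step 1: By the law of cosines on triangle FBM: FM² = 6² + 10² − 2·6·10·cos(120°) = 196, so FM = 14.
Step 2: By the law of cosines on triangle MFA: MA² = 14² + 8² − 2·14·8·cos(60°) = 148, so MA = 2·√37.

Therefore, the length of MA = 2·√37.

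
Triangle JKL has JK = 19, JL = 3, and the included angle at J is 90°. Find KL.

The included angle is 90°, so the triangle is right-angled at J. The opposite side KL is the hypotenuse.
By the Pythagorean theorem: KL = sqrt(19^2 + 3^2) = sqrt(370) = sqrt(370).

sqrt(370)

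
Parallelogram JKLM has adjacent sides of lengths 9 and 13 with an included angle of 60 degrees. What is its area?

The area of a parallelogram equals the product of two adjacent sides times the sine of the included angle.
This is because the height equals 13 * sin(60°) = 13*sqrt(3)/2.
Area = 9 * 13*sqrt(3)/2 = 117*sqrt(3)/2

117*sqrt(3)/2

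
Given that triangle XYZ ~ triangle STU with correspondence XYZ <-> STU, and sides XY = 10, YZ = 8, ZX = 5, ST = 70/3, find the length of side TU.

k = 70/3/10 = 7/3. TU = 7/3 * 8 = 56/3.

56/3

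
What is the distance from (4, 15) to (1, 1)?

d = sqrt((1 - 4)^2 + (1 - 15)^2)
d = sqrt(-3^2 + -14^2)
d = sqrt(9 + 196)
d = sqrt(205)

sqrt(205)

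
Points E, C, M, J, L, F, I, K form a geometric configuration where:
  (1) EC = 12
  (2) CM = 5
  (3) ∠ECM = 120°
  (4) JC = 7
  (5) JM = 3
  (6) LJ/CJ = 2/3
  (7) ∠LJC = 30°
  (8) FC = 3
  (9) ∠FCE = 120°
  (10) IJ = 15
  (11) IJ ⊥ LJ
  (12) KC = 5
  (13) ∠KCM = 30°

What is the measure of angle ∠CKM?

Step 1: By the law of cosines on triangle KCM: KM² = 5² + 5² − 2·5·5·cos(30°) = 6.7, so KM ≈ 2.59.
Step 2: By the inverse law of cosines on triangle CKM: cos(∠CKM) = (5² + 2.59² − 5²) / (2·5·2.59) = 6.7/25.88 = 0.2588, so ∠CKM = 75°.

Therefore, the measure of angle ∠CKM = 75°.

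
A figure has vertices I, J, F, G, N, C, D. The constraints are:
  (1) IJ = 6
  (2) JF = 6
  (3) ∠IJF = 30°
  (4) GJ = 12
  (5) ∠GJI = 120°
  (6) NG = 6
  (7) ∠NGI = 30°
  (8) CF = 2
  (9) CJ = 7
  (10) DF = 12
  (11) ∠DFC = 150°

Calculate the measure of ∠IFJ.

Step 1: By the law of cosines on triangle FJI: FI² = 6² + 6² − 2·6·6·cos(30°) = 9.65, so FI ≈ 3.11.
Step 2: By the inverse law of cosines on triangle IFJ: cos(∠IFJ) = (3.11² + 6² − 6²) / (2·3.11·6) = 9.65/37.27 = 0.2588, so ∠IFJ = 75°.

Therefore, the measure of angle ∠IFJ = 75°.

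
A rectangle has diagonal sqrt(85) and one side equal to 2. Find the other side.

b = sqrt(d^2 - a^2) = sqrt(85 - 4) = sqrt(81) = 9

9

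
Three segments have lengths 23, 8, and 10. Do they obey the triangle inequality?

Check the triangle inequality: 8 + 10 = 18 ≤ 23.
Since the sum of two sides does not exceed the third, no triangle can be formed.

No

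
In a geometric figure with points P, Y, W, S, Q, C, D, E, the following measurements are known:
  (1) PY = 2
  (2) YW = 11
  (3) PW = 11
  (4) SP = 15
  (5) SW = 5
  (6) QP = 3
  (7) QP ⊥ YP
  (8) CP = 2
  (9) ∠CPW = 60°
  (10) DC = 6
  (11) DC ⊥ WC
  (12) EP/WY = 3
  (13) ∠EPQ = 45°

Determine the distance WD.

Step 1: By the law of cosines on triangle CPW: CW² = 2² + 11² − 2·2·11·cos(60°) = 103, so CW = √103.
Step 2: By the law of cosines on triangle WCD: WD² = √103² + 6² − 2·√103·6·cos(90°) = 139, so WD = √139.

Therefore, the length of WD = √139.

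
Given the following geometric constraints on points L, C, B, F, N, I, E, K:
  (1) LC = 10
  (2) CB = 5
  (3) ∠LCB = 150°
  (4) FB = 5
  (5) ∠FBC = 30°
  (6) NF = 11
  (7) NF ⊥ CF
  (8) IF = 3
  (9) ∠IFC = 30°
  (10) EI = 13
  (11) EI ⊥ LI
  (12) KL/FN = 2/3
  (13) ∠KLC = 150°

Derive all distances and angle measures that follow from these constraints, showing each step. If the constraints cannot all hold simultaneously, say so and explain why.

The constraints are consistent.

From the given relations:
  KL = 2/3·FN = 2/3·11 ≈ 7.33

Step 1: From LC = 10, CB = 5, and ∠LCB = 150°, by the law of cosines:
  LB² = LC² + CB² - 2·LC·CB·cos(150°) = 100 + 25 + 86.6 = 211.6
  LB ≈ 14.55

Step 2: From CB = 5, BF = 5, and ∠CBF = 30°, by the law of cosines:
  CF² = CB² + BF² - 2·CB·BF·cos(30°) = 25 + 25 - 43.3 = 6.699
  CF ≈ 2.59

Step 3: From CL = 10, LK = 7.33, and ∠CLK = 150°, by the law of cosines:
  CK² = CL² + LK² - 2·CL·LK·cos(150°) = 100 + 53.78 + 127 = 280.8
  CK ≈ 16.76

Step 4: From CF = 2.59, FN = 11, and ∠CFN = 90°, by the law of cosines:
  CN² = CF² + FN² - 2·CF·FN·cos(90°) = 6.699 + 121 - 0 = 127.7
  CN ≈ 11.3

Step 5: From CF = 2.59, FI = 3, and ∠CFI = 30°, by the law of cosines:
  CI² = CF² + FI² - 2·CF·FI·cos(30°) = 6.699 + 9 - 13.45 = 2.25
  CI ≈ 1.5

Step 6: From LB = 14.55, LC = 10, BC = 5, by the inverse law of cosines:
  cos(∠BLC) = (LB² + LC² - BC²) / (2·LB·LC)
  ∠BLC = 9.9°

Step 7: From CB = 5, CF = 2.59, BF = 5, by the inverse law of cosines:
  cos(∠BCF) = (CB² + CF² - BF²) / (2·CB·CF)
  ∠BCF = 75°

Step 8: From CK = 16.76, CL = 10, KL = 7.33, by the inverse law of cosines:
  cos(∠KCL) = (CK² + CL² - KL²) / (2·CK·CL)
  ∠KCL = 12.64°

Step 9: From BC = 5, BL = 14.55, CL = 10, by the inverse law of cosines:
  cos(∠CBL) = (BC² + BL² - CL²) / (2·BC·BL)
  ∠CBL = 20.1°

Step 10: From FB = 5, FC = 2.59, BC = 5, by the inverse law of cosines:
  cos(∠BFC) = (FB² + FC² - BC²) / (2·FB·FC)
  ∠BFC = 75°

Step 11: From KC = 16.76, KL = 7.33, CL = 10, by the inverse law of cosines:
  cos(∠CKL) = (KC² + KL² - CL²) / (2·KC·KL)
  ∠CKL = 17.36°

Step 12: From CF = 2.59, CI = 1.5, FI = 3, by the inverse law of cosines:
  cos(∠FCI) = (CF² + CI² - FI²) / (2·CF·CI)
  ∠FCI = 90.38°

Step 13: From CF = 2.59, CN = 11.3, FN = 11, by the inverse law of cosines:
  cos(∠FCN) = (CF² + CN² - FN²) / (2·CF·CN)
  ∠FCN = 76.76°

Step 14: From NC = 11.3, NF = 11, CF = 2.59, by the inverse law of cosines:
  cos(∠CNF) = (NC² + NF² - CF²) / (2·NC·NF)
  ∠CNF = 13.24°

Step 15: From IC = 1.5, IF = 3, CF = 2.59, by the inverse law of cosines:
  cos(∠CIF) = (IC² + IF² - CF²) / (2·IC·IF)
  ∠CIF = 59.62°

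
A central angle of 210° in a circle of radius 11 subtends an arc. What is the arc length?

Arc length = 2πr × θ/360
= 2π × 11 × 7/12
= 77*pi/6

77*pi/6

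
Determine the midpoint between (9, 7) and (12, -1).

The midpoint is the average of the coordinates:
x: (9 + 12)/2 = 21/2
y: (7 + -1)/2 = 3
Midpoint = (21/2, 3)

(21/2, 3)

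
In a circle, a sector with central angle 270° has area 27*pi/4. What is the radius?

r² = 360 × 27*pi/4 / (π × 270) = 9, so r = 3.

3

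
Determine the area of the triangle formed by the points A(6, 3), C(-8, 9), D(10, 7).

Using the Shoelace formula for a triangle:
Area = (1/2)|x0(y1 - y2) + x1(y2 - y0) + x2(y0 - y1)|
Area = (1/2)|6(9 - 7) + -8(7 - 3) + 10(3 - 9)|
Area = (1/2)|12 + -32 + -60|
Area = (1/2)|-80|
Area = (1/2)(80)
Area = 40

40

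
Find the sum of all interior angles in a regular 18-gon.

The sum of interior angles of an n-sided polygon is (n - 2) * 180.
For n = 18: (18 - 2) * 180 = 16 * 180 = 2880 degrees.

2880 degrees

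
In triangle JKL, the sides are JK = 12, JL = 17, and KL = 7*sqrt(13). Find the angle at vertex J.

By the inverse law of cosines: cos(J) = (JK² + JL² - KL²) / (2 × JK × JL)
cos(J) = (12² + 17² - (7*sqrt(13))²) / (2 × 12 × 17)
cos(J) = (144 + 289 - (637)) / 408
cos(J) = -1/2
J = arccos(-1/2) = 120°

120°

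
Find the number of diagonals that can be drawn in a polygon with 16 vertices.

Each of the 16 vertices connects to 13 non-adjacent vertices via diagonals.
Total connections = 16 × 13 = 208, but each diagonal is counted twice.
Number of diagonals = 208 / 2 = 104.

104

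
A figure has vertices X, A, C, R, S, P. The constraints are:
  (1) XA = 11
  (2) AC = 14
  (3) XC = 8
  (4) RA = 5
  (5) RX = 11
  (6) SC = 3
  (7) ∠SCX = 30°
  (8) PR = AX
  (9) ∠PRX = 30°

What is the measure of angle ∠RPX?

From the given relations: PR = AX = 11.
Step 1: By the law of cosines on triangle PRX: PX² = 11² + 11² − 2·11·11·cos(30°) = 32.42, so PX ≈ 5.69.
Step 2: By the inverse law of cosines on triangle RPX: cos(∠RPX) = (11² + 5.69² − 11²) / (2·11·5.69) = 32.42/125.27 = 0.2588, so ∠RPX = 75°.

Therefore, the measure of angle ∠RPX = 75°.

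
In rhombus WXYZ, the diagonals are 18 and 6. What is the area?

Area of a rhombus = (d1 * d2) / 2
Area = (18 * 6) / 2
Area = 108 / 2
Area = 54

54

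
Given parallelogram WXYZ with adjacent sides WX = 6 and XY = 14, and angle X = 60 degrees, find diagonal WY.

Law of cosines: d^2 = 6^2 + 14^2 - 2(6)(14)cos(60°) = 148, so d = 2*sqrt(37).

2*sqrt(37)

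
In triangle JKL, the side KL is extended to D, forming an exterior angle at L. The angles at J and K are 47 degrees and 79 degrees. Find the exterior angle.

By the exterior angle theorem, an exterior angle of a triangle equals the sum of the two remote interior angles.
Exterior angle = angle J + angle K
Exterior angle = 47 + 79 = 126 degrees

126 degrees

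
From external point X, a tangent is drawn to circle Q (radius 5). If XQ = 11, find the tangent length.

The tangent, radius, and line from the external point to the center form a right triangle.
The right angle is where the tangent meets the radius.
By the Pythagorean theorem: tangent² + 5² = 11²
tangent² = 121 - 25 = 96
tangent = 4*sqrt(6)

4*sqrt(6)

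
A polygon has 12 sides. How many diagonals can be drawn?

Total line segments between 12 vertices = C(12,2) = 66.
Subtract the 12 sides: 66 - 12 = 54 diagonals.

54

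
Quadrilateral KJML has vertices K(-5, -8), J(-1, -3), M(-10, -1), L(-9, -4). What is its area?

Using the Shoelace formula for a quadrilateral (vertices in order):
Area = (1/2)|sum of (x_i * y_(i+1) - x_(i+1) * y_i)|
Terms: (-5*-3 - -1*-8) = 7, (-1*-1 - -10*-3) = -29, (-10*-4 - -9*-1) = 31, (-9*-8 - -5*-4) = 52
Sum = 61
Area = (1/2)(61) = 61/2

61/2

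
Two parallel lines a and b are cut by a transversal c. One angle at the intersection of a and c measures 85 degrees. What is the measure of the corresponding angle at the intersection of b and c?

Corresponding angles are equal: 85 degrees.

85 degrees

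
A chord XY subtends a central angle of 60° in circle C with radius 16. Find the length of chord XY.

Chord length = 2r sin(θ/2)
= 2 × 16 × sin(60°/2)
= 2 × 16 × sin(30°)
= 16

16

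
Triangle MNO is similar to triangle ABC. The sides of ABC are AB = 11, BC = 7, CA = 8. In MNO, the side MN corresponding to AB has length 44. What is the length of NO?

k = 44/11 = 4. NO = 4 * 7 = 28.

28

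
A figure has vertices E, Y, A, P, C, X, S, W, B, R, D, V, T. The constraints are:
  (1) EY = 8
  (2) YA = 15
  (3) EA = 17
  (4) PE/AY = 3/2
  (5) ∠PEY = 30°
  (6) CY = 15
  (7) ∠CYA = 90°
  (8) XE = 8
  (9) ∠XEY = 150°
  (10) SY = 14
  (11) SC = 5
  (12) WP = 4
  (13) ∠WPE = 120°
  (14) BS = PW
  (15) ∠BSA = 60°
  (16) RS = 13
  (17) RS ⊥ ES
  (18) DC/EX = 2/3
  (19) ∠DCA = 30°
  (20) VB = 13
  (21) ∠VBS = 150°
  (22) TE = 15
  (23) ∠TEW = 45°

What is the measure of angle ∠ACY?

Step 1: By the law of cosines on triangle CYA: CA² = 15² + 15² − 2·15·15·cos(90°) = 450, so CA = 15·√2.
Step 2: By the inverse law of cosines on triangle ACY: cos(∠ACY) = ((15·√2)² + 15² − 15²) / (2·15·√2·15) = 450/636.4 = 0.7071, so ∠ACY = 45°.

Therefore, the measure of angle ∠ACY = 45°.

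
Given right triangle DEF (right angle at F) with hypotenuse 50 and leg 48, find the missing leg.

By the Pythagorean theorem: EF^2 = DE^2 - DF^2
EF^2 = 50^2 - 48^2 = 2500 - 2304 = 196
EF = sqrt(196) = 14

14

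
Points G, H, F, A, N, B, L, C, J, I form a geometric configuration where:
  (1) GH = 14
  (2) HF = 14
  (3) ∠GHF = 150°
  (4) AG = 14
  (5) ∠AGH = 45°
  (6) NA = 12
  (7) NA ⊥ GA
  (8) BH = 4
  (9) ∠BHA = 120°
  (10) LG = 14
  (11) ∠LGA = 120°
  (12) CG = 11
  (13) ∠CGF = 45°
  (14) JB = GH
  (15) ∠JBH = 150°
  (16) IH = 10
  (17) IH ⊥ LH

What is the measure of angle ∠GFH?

Step 1: By the law of cosines on triangle FHG: FG² = 14² + 14² − 2·14·14·cos(150°) = 731.48, so FG ≈ 27.05.
Step 2: By the inverse law of cosines on triangle GFH: cos(∠GFH) = (27.05² + 14² − 14²) / (2·27.05·14) = 731.48/757.29 = 0.9659, so ∠GFH = 15°.

Therefore, the measure of angle ∠GFH = 15°.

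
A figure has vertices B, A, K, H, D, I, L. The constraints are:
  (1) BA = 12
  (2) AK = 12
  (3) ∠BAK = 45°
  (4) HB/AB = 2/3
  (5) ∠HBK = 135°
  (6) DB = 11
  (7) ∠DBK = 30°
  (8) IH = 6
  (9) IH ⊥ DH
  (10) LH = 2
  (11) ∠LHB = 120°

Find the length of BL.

From the given relations: HB = 2/3·AB = 2/3·12 = 8.
Step 1: By the law of cosines on triangle BHL: BL² = 8² + 2² − 2·8·2·cos(120°) = 84, so BL = 2·√21.

Therefore, the length of BL = 2·√21.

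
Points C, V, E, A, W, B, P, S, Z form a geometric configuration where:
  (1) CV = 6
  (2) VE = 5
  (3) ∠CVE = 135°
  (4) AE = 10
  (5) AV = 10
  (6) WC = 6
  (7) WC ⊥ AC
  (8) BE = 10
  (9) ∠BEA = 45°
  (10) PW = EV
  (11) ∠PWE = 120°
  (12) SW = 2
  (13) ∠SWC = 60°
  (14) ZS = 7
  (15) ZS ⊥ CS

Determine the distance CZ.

Step 1: By the law of cosines on triangle CWS: CS² = 6² + 2² − 2·6·2·cos(60°) = 28, so CS = 2·√7.
Step 2: By the law of cosines on triangle CSZ: CZ² = (2·√7)² + 7² − 2·2·√7·7·cos(90°) = 77, so CZ = √77.

Therefore, the length of CZ = √77.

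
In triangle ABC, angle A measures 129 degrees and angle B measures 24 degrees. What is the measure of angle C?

The interior angles sum to 180°: angle C = 180 - 129 - 24 = 27°.
The triangle is obtuse (angles 129°, 24°, 27°).

27 degrees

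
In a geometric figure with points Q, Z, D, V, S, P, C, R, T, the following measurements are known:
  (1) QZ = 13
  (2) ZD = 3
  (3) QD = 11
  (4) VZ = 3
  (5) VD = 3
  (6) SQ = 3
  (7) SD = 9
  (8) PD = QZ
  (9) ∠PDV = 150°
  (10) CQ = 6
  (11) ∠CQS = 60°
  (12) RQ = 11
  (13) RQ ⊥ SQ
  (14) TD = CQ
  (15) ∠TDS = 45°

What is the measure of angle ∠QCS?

Step 1: By the law of cosines on triangle CQS: CS² = 6² + 3² − 2·6·3·cos(60°) = 27, so CS = 3·√3.
Step 2: By the inverse law of cosines on triangle QCS: cos(∠QCS) = (6² + (3·√3)² − 3²) / (2·6·3·√3) = 54/62.35 = 0.866, so ∠QCS = 30°.

Therefore, the measure of angle ∠QCS = 30°.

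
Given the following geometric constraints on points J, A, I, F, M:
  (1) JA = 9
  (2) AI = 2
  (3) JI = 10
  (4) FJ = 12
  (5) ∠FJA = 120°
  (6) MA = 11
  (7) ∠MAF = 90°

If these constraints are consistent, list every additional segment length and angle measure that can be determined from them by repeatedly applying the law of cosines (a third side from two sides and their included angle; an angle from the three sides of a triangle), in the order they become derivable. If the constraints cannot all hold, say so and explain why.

The constraints are consistent. Derivable facts, in order:
After 1 step:
- AF = 3·√37
- ∠AIJ = 54.9°
- ∠AJI = 10.48°
- ∠IAJ = 114.62°
After 2 steps:
- FM ≈ 21.31
- ∠AFJ = 25.28°
- ∠FAJ = 34.72°
After 3 steps:
- ∠AFM = 31.08°
- ∠AMF = 58.92°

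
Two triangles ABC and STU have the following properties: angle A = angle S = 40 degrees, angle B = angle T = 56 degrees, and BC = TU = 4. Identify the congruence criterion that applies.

Consider the given information: angle A = angle S = 40 degrees, angle B = angle T = 56 degrees, and BC = TU = 4
This is not SSS or ASA: SSS requires all three pairs of sides, but we don't have that. ASA requires two angles and the side between them.
The correct criterion is AAS. Two pairs of corresponding angles and a non-included side are equal (Angle-Angle-Side).

AAS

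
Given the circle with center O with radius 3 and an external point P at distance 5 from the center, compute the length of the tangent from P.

tangent = √(d² - r²) = √(5² - 3²) = √(25 - 9) = √16 = 4

4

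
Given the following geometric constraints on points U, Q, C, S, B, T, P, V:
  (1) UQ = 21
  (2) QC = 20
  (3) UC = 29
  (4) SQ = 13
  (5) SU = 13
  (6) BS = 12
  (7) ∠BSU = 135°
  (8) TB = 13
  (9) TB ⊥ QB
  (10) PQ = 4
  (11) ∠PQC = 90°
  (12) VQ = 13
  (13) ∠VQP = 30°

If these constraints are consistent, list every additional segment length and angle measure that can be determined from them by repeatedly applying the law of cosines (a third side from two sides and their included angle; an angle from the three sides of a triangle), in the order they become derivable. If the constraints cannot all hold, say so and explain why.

The constraints are consistent. Derivable facts, in order:
After 1 step:
- CP = 4·√26
- PV ≈ 9.74
- UB ≈ 23.1
- ∠CQU = 90°
- ∠CUQ = 43.6°
- ∠QCU = 46.4°
- ∠QSU = 107.74°
- ∠QUS = 36.13°
- ∠SQU = 36.13°
After 2 steps:
- ∠BUS = 21.55°
- ∠CPQ = 78.69°
- ∠PCQ = 11.31°
- ∠PVQ = 11.85°
- ∠QPV = 138.15°
- ∠SBU = 23.45°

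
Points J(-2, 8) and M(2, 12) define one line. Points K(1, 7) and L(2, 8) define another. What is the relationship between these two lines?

Slope of line 1: m1 = (12 - 8)/(2 - -2) = 4/4 = 1
Slope of line 2: m2 = (8 - 7)/(2 - 1) = 1/1 = 1
Since m1 = m2 = 1, the lines are parallel.

Parallel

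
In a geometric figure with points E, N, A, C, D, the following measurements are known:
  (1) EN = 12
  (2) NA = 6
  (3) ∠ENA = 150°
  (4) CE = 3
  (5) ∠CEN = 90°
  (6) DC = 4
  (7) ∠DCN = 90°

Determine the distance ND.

Step 1: By the law of cosines on triangle CEN: CN² = 3² + 12² − 2·3·12·cos(90°) = 153, so CN = 3·√17.
Step 2: By the law of cosines on triangle NCD: ND² = (3·√17)² + 4² − 2·3·√17·4·cos(90°) = 169, so ND = 13.

Therefore, the length of ND = 13.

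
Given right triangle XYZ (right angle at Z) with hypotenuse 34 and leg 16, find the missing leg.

Rearranging the Pythagorean theorem to solve for the unknown leg:
leg^2 = hypotenuse^2 - known_leg^2 = 1156 - 256 = 900
leg = sqrt(900) = 30.

30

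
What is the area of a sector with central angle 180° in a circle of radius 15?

Sector area = πr² × θ/360
= π × 15² × 1/2
= π × 225 × 1/2
= 225*pi/2

225*pi/2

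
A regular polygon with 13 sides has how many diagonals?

Each of the 13 vertices connects to 10 non-adjacent vertices via diagonals.
Total connections = 13 × 10 = 130, but each diagonal is counted twice.
Number of diagonals = 130 / 2 = 65.

65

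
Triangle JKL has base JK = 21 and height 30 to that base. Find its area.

Area = (1/2)(21)(30) = 315

315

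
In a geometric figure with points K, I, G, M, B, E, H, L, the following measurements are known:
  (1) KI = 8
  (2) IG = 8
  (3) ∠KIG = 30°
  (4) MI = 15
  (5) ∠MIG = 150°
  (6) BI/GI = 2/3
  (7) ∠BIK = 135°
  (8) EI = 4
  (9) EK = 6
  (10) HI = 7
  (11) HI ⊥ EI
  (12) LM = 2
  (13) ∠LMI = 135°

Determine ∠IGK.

Step 1: By the law of cosines on triangle GIK: GK² = 8² + 8² − 2·8·8·cos(30°) = 17.15, so GK ≈ 4.14.
Step 2: By the inverse law of cosines on triangle IGK: cos(∠IGK) = (8² + 4.14² − 8²) / (2·8·4.14) = 17.15/66.26 = 0.2588, so ∠IGK = 75°.

Therefore, the measure of angle ∠IGK = 75°.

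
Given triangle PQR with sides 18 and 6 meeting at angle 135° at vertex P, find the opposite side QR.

By the law of cosines: QR^2 = PQ^2 + PR^2 - 2*PQ*PR*cos(P)
QR^2 = 18^2 + 6^2 - 2*18*6*cos(135°)
QR^2 = 324 + 36 - 216*(-sqrt(2)/2)
QR^2 = 108*sqrt(2) + 360
QR = 6*sqrt(3*sqrt(2) + 10)

6*sqrt(3*sqrt(2) + 10)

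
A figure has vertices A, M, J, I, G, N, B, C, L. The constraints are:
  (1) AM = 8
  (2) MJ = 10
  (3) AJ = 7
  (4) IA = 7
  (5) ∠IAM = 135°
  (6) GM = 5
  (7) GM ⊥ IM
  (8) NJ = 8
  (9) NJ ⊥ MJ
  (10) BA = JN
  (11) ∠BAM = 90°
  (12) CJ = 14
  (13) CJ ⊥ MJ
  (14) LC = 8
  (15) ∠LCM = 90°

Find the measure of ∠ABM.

From the given relations: BA = JN = 8.
Step 1: By the law of cosines on triangle BAM: BM² = 8² + 8² − 2·8·8·cos(90°) = 128, so BM = 8·√2.
Step 2: By the inverse law of cosines on triangle ABM: cos(∠ABM) = (8² + (8·√2)² − 8²) / (2·8·8·√2) = 128/181.02 = 0.7071, so ∠ABM = 45°.

Therefore, the measure of angle ∠ABM = 45°.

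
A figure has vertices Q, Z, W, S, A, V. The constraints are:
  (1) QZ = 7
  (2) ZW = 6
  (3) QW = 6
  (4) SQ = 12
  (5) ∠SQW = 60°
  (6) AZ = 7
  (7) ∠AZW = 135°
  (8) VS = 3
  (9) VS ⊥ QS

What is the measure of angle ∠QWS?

Step 1: By the law of cosines on triangle WQS: WS² = 6² + 12² − 2·6·12·cos(60°) = 108, so WS = 6·√3.
Step 2: By the inverse law of cosines on triangle QWS: cos(∠QWS) = (6² + (6·√3)² − 12²) / (2·6·6·√3) = 0/124.71 = 0, so ∠QWS = 90°.

Therefore, the measure of angle ∠QWS = 90°.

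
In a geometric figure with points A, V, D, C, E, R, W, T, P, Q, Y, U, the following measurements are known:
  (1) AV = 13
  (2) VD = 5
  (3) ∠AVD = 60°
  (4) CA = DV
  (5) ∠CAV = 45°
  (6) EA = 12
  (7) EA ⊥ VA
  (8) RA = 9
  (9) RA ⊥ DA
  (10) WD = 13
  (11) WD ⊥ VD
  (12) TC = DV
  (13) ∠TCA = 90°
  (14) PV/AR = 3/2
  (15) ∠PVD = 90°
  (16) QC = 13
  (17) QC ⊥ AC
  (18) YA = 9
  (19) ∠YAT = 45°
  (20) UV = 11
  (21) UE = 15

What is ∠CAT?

From the given relations: CA = DV = 5; TC = DV = 5.
Step 1: By the law of cosines on triangle ACT: AT² = 5² + 5² − 2·5·5·cos(90°) = 50, so AT = 5·√2.
Step 2: By the inverse law of cosines on triangle CAT: cos(∠CAT) = (5² + (5·√2)² − 5²) / (2·5·5·√2) = 50/70.71 = 0.7071, so ∠CAT = 45°.

Therefore, the measure of angle ∠CAT = 45°.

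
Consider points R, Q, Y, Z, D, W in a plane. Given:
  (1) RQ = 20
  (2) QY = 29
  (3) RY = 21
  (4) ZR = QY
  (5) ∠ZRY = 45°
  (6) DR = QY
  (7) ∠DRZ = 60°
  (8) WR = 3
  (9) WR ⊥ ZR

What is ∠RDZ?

From the given relations: DR = QY = 29; ZR = QY = 29.
Step 1: By the law of cosines on triangle DRZ: DZ² = 29² + 29² − 2·29·29·cos(60°) = 841, so DZ = 29.
Step 2: By the inverse law of cosines on triangle RDZ: cos(∠RDZ) = (29² + 29² − 29²) / (2·29·29) = 841/1682 = 0.5, so ∠RDZ = 60°.

Therefore, the measure of angle ∠RDZ = 60°.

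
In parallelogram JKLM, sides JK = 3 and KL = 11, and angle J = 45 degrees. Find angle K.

Opposite sides of a parallelogram are parallel, so consecutive angles form co-interior angles on a transversal.
Co-interior angles sum to 180°, giving angle K = 180 - 45 = 135 degrees.

135 degrees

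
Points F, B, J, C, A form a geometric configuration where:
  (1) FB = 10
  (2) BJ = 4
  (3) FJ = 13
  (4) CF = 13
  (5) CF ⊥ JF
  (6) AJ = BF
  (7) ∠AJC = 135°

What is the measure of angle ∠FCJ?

Step 1: By the law of cosines on triangle CFJ: CJ² = 13² + 13² − 2·13·13·cos(90°) = 338, so CJ = 13·√2.
Step 2: By the inverse law of cosines on triangle FCJ: cos(∠FCJ) = (13² + (13·√2)² − 13²) / (2·13·13·√2) = 338/478 = 0.7071, so ∠FCJ = 45°.

Therefore, the measure of angle ∠FCJ = 45°.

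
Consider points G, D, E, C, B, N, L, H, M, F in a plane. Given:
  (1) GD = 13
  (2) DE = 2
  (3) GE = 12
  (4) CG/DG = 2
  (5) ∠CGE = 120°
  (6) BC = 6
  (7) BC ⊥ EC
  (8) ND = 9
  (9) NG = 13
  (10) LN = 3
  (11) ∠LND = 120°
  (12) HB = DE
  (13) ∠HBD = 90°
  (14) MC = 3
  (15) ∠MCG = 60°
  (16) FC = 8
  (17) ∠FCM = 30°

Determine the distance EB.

From the given relations: CG = 2·DG = 2·13 = 26.
Step 1: By the law of cosines on triangle EGC: EC² = 12² + 26² − 2·12·26·cos(120°) = 1132, so EC ≈ 33.65.
Step 2: By the law of cosines on triangle ECB: EB² = 33.65² + 6² − 2·33.65·6·cos(90°) = 1168, so EB = 4·√73.

Therefore, the length of EB = 4·√73.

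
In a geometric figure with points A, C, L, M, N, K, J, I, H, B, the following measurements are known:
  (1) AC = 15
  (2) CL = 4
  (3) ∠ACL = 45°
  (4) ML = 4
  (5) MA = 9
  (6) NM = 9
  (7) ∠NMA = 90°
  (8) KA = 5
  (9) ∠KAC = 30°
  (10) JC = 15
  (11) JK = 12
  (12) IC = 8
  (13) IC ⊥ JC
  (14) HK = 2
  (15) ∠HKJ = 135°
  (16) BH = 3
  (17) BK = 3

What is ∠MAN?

Step 1: By the law of cosines on triangle AMN: AN² = 9² + 9² − 2·9·9·cos(90°) = 162, so AN = 9·√2.
Step 2: By the inverse law of cosines on triangle MAN: cos(∠MAN) = (9² + (9·√2)² − 9²) / (2·9·9·√2) = 162/229.1 = 0.7071, so ∠MAN = 45°.

Therefore, the measure of angle ∠MAN = 45°.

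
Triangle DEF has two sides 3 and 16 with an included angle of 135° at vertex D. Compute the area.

Area = (1/2) * DE * DF * sin(D)
Area = (1/2) * 3 * 16 * sin(135°)
Area = (1/2) * 3 * 16 * sqrt(2)/2
Area = 12*sqrt(2)

12*sqrt(2)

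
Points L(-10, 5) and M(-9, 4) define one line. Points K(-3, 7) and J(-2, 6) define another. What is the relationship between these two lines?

Slope of line 1: m1 = (4 - 5)/(-9 - -10) = -1/1 = -1
Slope of line 2: m2 = (6 - 7)/(-2 - -3) = -1/1 = -1
m1 = m2, so the lines are parallel.

Parallel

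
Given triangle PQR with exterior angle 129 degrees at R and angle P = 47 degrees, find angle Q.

By the exterior angle theorem: exterior angle = sum of remote interior angles.
129 = 47 + angle Q
angle Q = 129 - 47 = 82 degrees

82 degrees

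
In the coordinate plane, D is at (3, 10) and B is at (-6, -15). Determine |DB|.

d = sqrt((-9)^2 + (-25)^2) = sqrt(706)

sqrt(706)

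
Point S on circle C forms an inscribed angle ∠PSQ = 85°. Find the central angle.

The inscribed angle theorem states that a central angle is always twice any inscribed angle that subtends the same arc.
Since the inscribed angle is 85°, the central angle = 2 × 85° = 170°.

170°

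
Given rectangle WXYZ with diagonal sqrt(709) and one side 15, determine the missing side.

The diagonal of a rectangle forms a right triangle with the two sides.
Rearranging the Pythagorean theorem: missing side = sqrt(d^2 - known^2).
= sqrt(709 - 225) = sqrt(484) = 22.

22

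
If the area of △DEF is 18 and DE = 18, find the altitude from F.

Area = (1/2) * base * height
height = 2 * Area / base
height = 2 * 18 / 18
height = 36 / 18
height = 2

2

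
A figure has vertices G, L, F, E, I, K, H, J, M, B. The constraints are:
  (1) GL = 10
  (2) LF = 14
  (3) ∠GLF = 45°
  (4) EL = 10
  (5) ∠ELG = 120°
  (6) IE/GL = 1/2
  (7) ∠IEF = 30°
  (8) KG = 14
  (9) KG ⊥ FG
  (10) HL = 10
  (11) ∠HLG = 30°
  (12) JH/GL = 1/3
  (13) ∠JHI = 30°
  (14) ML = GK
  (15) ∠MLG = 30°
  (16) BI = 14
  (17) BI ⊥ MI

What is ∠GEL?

Step 1: By the law of cosines on triangle ELG: EG² = 10² + 10² − 2·10·10·cos(120°) = 300, so EG = 10·√3.
Step 2: By the inverse law of cosines on triangle GEL: cos(∠GEL) = ((10·√3)² + 10² − 10²) / (2·10·√3·10) = 300/346.41 = 0.866, so ∠GEL = 30°.

Therefore, the measure of angle ∠GEL = 30°.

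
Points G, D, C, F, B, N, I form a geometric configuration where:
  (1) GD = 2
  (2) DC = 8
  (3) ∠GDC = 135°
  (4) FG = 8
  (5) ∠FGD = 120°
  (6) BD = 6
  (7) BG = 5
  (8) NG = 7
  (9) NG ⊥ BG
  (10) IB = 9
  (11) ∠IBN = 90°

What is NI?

Step 1: By the law of cosines on triangle BGN: BN² = 5² + 7² − 2·5·7·cos(90°) = 74, so BN = √74.
Step 2: By the law of cosines on triangle NBI: NI² = √74² + 9² − 2·√74·9·cos(90°) = 155, so NI = √155.

Therefore, the length of NI = √155.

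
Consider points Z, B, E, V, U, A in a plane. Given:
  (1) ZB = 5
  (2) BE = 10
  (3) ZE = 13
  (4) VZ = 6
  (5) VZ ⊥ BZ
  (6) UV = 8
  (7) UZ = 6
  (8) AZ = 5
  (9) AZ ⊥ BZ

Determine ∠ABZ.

Step 1: By the law of cosines on triangle BZA: BA² = 5² + 5² − 2·5·5·cos(90°) = 50, so BA = 5·√2.
Step 2: By the inverse law of cosines on triangle ABZ: cos(∠ABZ) = ((5·√2)² + 5² − 5²) / (2·5·√2·5) = 50/70.71 = 0.7071, so ∠ABZ = 45°.

Therefore, the measure of angle ∠ABZ = 45°.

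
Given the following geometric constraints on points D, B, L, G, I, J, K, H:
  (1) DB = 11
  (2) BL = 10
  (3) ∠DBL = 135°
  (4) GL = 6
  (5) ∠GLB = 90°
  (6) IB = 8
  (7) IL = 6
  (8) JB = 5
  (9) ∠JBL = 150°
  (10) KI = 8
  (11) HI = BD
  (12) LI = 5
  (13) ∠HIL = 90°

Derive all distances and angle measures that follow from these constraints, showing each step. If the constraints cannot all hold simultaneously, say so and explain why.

These constraints are not satisfiable: (7) IL = 6 and (12) LI = 5 assign two different lengths to the same segment. No planar figure meets all of them, so nothing further can be derived.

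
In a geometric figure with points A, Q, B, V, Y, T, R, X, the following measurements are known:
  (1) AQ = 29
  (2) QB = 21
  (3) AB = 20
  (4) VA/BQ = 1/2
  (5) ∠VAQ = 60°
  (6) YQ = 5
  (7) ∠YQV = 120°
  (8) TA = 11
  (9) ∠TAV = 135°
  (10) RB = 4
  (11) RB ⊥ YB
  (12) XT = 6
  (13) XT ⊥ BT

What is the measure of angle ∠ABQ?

Step 1: By the inverse law of cosines on triangle ABQ: cos(∠ABQ) = (20² + 21² − 29²) / (2·20·21) = 0/840 = 0, so ∠ABQ = 90°.

Therefore, the measure of angle ∠ABQ = 90°.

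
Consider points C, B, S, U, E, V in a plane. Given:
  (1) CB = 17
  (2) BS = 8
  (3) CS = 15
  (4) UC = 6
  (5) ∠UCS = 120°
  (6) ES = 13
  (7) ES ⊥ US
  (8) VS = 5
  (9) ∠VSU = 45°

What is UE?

Step 1: By the law of cosines on triangle UCS: US² = 6² + 15² − 2·6·15·cos(120°) = 351, so US = 3·√39.
Step 2: By the law of cosines on triangle USE: UE² = (3·√39)² + 13² − 2·3·√39·13·cos(90°) = 520, so UE = 2·√130.

Therefore, the length of UE = 2·√130.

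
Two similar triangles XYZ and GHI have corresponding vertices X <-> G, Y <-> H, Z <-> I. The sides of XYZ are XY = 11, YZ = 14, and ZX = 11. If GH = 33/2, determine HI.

Similar triangles have proportional sides. Setting up the proportion:
GH / XY = HI / YZ
33/2 / 11 = HI / 14
HI = 14 * 33/2 / 11 = 21.

21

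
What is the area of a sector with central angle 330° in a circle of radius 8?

Sector area = πr² × θ/360
= π × 8² × 11/12
= π × 64 × 11/12
= 176*pi/3

176*pi/3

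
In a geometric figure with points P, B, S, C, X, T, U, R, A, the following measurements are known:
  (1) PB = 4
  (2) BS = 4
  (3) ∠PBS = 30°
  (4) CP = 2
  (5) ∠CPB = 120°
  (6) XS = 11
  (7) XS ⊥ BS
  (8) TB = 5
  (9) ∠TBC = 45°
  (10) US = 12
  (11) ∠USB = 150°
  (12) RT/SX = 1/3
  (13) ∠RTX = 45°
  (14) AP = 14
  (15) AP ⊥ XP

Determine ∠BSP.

Step 1: By the law of cosines on triangle SBP: SP² = 4² + 4² − 2·4·4·cos(30°) = 4.29, so SP ≈ 2.07.
Step 2: By the inverse law of cosines on triangle BSP: cos(∠BSP) = (4² + 2.07² − 4²) / (2·4·2.07) = 4.29/16.56 = 0.2588, so ∠BSP = 75°.

Therefore, the measure of angle ∠BSP = 75°.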